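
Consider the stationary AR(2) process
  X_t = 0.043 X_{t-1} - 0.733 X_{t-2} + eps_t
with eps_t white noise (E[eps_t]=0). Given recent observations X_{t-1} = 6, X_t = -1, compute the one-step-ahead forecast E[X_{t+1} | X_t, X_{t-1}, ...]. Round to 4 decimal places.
E[X_{t+1} \mid \mathcal F_t] = -4.4410

For an AR(p) model X_t = c + sum_i phi_i X_{t-i} + eps_t, the
one-step-ahead conditional mean is
  E[X_{t+1} | X_t, ...] = c + sum_i phi_i X_{t+1-i}.
Substitute known values:
  E[X_{t+1} | ...] = (0.043) * (-1) + (-0.733) * (6)
                   = -4.4410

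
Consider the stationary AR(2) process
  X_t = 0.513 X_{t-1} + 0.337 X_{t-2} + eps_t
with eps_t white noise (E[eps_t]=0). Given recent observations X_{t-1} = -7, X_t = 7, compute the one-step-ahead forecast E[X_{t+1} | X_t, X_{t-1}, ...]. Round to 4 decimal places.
E[X_{t+1} \mid \mathcal F_t] = 1.2320

For an AR(p) model X_t = c + sum_i phi_i X_{t-i} + eps_t, the
one-step-ahead conditional mean is
  E[X_{t+1} | X_t, ...] = c + sum_i phi_i X_{t+1-i}.
Substitute known values:
  E[X_{t+1} | ...] = (0.513) * (7) + (0.337) * (-7)
                   = 1.2320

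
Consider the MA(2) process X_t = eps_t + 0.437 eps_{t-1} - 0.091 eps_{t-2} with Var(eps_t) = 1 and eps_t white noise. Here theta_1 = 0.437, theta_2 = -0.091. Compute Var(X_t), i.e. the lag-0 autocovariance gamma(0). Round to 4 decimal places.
\gamma(0) = 1.1993

For an MA(q) process X_t = eps_t + sum_i theta_i eps_{t-i} with
Var(eps_t) = sigma^2, the variance is
  gamma(0) = sigma^2 * (1 + sum_i theta_i^2).
  sum_i theta_i^2 = (0.437)^2 + (-0.091)^2 = 0.190969 + 0.008281 = 0.19925.
  gamma(0) = 1 * (1 + 0.19925) = 1 * 1.19925 = 1.19925, which rounds to 1.1993.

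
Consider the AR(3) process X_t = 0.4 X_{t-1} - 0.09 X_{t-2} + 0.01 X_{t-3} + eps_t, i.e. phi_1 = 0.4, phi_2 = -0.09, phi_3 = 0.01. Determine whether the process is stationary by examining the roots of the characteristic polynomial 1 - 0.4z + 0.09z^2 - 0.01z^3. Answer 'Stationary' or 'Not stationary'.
\text{Stationary}

The AR(p) characteristic polynomial is P(z) = 1 - 0.4z + 0.09z^2 - 0.01z^3.
Stationarity requires all roots to lie outside the unit circle, i.e. |z| > 1 for every root.
Degree 3: look for a simple real root z0 first, then factor out (1 - z/z0) and solve the remaining quadratic.
Testing z0 = 5: P(5) = 1 + (-0.4)(5) + (0.09)(5)^2 + (-0.01)(5)^3
  = 1 + (-2) + (2.25) + (-1.25) = 0.  So z_0 = 5 is a root, |z_0| = 5.
Divide out the factor (1 - 0.2 z) = (1 - z/z0) (since 1/z0 = 0.2):
  P(z) = (1 - 0.2 z)(1 + (-0.2) z + (0.05) z^2)
  [check: z-coef -0.2 - (0.2) = -0.4; z^2-coef 0.05 - (0.2)(-0.2) = 0.09; z^3-coef -(0.2)(0.05) = -0.01.]
Remaining roots from the quadratic factor 1 + (-0.2) z + (0.05) z^2:
  Set 1 + (-0.2) z + (0.05) z^2 = 0, i.e. a z^2 + b z + c = 0 with a = 0.05, b = -0.2, c = 1.
  Discriminant D = b^2 - 4ac = (-0.2)^2 - 4*(0.05)*1 = 0.04 - (0.2) = -0.16.
  D < 0, so the roots are the complex-conjugate pair z = (-b +/- i sqrt(-D)) / (2a) = 2 +/- 4i.
  For a conjugate pair |z|^2 = z * conj(z) = (product of roots) = c/a = 1/(0.05) = 20, so |z| = sqrt(20) = 4.4721 for both roots.
Moduli of all roots: 5.0000, 4.4721, 4.4721.
All moduli strictly greater than 1? Yes.
Verdict: Stationary.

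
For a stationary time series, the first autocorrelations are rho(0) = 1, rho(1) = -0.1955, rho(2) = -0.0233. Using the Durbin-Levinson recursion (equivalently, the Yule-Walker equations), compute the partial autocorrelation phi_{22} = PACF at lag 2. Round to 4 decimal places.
\phi_{22} = -0.0640

The PACF at lag k is phi_{kk}, the last component of the solution
to the Yule-Walker system G_k phi = r_k where
  (G_k)_{ij} = rho(|i - j|), (r_k)_i = rho(i), i,j = 1..k.
Equivalently, Durbin-Levinson gives phi_{kk} iteratively:
  phi_{11} = rho(1)
  phi_{kk} = [rho(k) - sum_{j=1..k-1} phi_{k-1,j} rho(k-j)]
            / [1 - sum_{j=1..k-1} phi_{k-1,j} rho(j)],
  phi_{k,j} = phi_{k-1,j} - phi_{kk} phi_{k-1,k-j},  j = 1..k-1.
Step k = 1:
  phi_11 = rho(1) = -0.1955.
Step k = 2:
  phi_22 = [rho(2) - phi_11 rho(1)] / [1 - phi_11 rho(1)] = [-0.0233 - (-0.1955)(-0.1955)] / [1 - (-0.1955)(-0.1955)]
         = -0.06152025 / 0.96177975 = -0.064.
Therefore phi_{22} = -0.0640.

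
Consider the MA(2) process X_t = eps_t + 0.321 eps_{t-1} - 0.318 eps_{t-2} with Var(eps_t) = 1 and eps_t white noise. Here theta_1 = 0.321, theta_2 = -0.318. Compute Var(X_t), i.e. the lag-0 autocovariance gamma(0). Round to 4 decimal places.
\gamma(0) = 1.2042

For an MA(q) process X_t = eps_t + sum_i theta_i eps_{t-i} with
Var(eps_t) = sigma^2, the variance is
  gamma(0) = sigma^2 * (1 + sum_i theta_i^2).
  sum_i theta_i^2 = (0.321)^2 + (-0.318)^2 = 0.103041 + 0.101124 = 0.204165.
  gamma(0) = 1 * (1 + 0.204165) = 1 * 1.204165 = 1.204165, which rounds to 1.2042.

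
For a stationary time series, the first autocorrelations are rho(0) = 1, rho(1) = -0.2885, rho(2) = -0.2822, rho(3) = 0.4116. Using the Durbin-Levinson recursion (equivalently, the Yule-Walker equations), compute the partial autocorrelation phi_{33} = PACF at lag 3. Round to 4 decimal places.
\phi_{33} = 0.2370

The PACF at lag k is phi_{kk}, the last component of the solution
to the Yule-Walker system G_k phi = r_k where
  (G_k)_{ij} = rho(|i - j|), (r_k)_i = rho(i), i,j = 1..k.
Equivalently, Durbin-Levinson gives phi_{kk} iteratively:
  phi_{11} = rho(1)
  phi_{kk} = [rho(k) - sum_{j=1..k-1} phi_{k-1,j} rho(k-j)]
            / [1 - sum_{j=1..k-1} phi_{k-1,j} rho(j)],
  phi_{k,j} = phi_{k-1,j} - phi_{kk} phi_{k-1,k-j},  j = 1..k-1.
Step k = 1:
  phi_11 = rho(1) = -0.2885.
Step k = 2:
  phi_22 = [rho(2) - phi_11 rho(1)] / [1 - phi_11 rho(1)] = [-0.2822 - (-0.2885)(-0.2885)] / [1 - (-0.2885)(-0.2885)]
         = -0.36543225 / 0.91676775 = -0.398609.
  Update: phi_21 = phi_11 - phi_22 phi_11 = -0.2885 - (-0.398609)(-0.2885) = -0.403499.
Step k = 3:
  phi_33 = [rho(3) - phi_21 rho(2) - phi_22 rho(1)] / [1 - phi_21 rho(1) - phi_22 rho(2)]
    numerator   = 0.4116 - (-0.403499)(-0.2822) - (-0.398609)(-0.2885) = 0.18273382
    denominator = 1 - (-0.403499)(-0.2885) - (-0.398609)(-0.2822) = 0.77110302
  phi_33 = 0.18273382 / 0.77110302 = 0.237.
Therefore phi_{33} = 0.2370.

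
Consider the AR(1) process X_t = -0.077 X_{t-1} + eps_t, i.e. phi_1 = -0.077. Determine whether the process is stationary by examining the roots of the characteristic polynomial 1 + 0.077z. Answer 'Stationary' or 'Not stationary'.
\text{Stationary}

The AR(p) characteristic polynomial is P(z) = 1 + 0.077z.
Stationarity requires all roots to lie outside the unit circle, i.e. |z| > 1 for every root.
This is linear in z: 1 + (0.077) z = 0  =>  z = -1/(0.077) = -12.987013,  |z| = 12.987013.
Moduli of all roots: 12.9870.
All moduli strictly greater than 1? Yes.
Verdict: Stationary.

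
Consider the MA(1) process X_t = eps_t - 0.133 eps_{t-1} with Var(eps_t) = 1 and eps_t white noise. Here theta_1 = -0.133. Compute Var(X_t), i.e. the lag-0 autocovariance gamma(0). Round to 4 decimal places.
\gamma(0) = 1.0177

For an MA(q) process X_t = eps_t + sum_i theta_i eps_{t-i} with
Var(eps_t) = sigma^2, the variance is
  gamma(0) = sigma^2 * (1 + sum_i theta_i^2).
  sum_i theta_i^2 = (-0.133)^2 = 0.017689.
  gamma(0) = 1 * (1 + 0.017689) = 1 * 1.017689 = 1.017689, which rounds to 1.0177.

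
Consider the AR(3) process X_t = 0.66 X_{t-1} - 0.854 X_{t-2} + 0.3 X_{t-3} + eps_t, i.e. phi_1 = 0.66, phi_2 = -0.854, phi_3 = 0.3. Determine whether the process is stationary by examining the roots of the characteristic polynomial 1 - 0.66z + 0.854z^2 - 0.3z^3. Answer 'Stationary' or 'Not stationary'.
\text{Stationary}

The AR(p) characteristic polynomial is P(z) = 1 - 0.66z + 0.854z^2 - 0.3z^3.
Stationarity requires all roots to lie outside the unit circle, i.e. |z| > 1 for every root.
Degree 3: look for a simple real root z0 first, then factor out (1 - z/z0) and solve the remaining quadratic.
Testing z0 = 2.5: P(2.5) = 1 + (-0.66)(2.5) + (0.854)(2.5)^2 + (-0.3)(2.5)^3
  = 1 + (-1.65) + (5.3375) + (-4.6875) = 0.  So z_0 = 2.5 is a root, |z_0| = 2.5.
Divide out the factor (1 - 0.4 z) = (1 - z/z0) (since 1/z0 = 0.4):
  P(z) = (1 - 0.4 z)(1 + (-0.26) z + (0.75) z^2)
  [check: z-coef -0.26 - (0.4) = -0.66; z^2-coef 0.75 - (0.4)(-0.26) = 0.854; z^3-coef -(0.4)(0.75) = -0.3.]
Remaining roots from the quadratic factor 1 + (-0.26) z + (0.75) z^2:
  Set 1 + (-0.26) z + (0.75) z^2 = 0, i.e. a z^2 + b z + c = 0 with a = 0.75, b = -0.26, c = 1.
  Discriminant D = b^2 - 4ac = (-0.26)^2 - 4*(0.75)*1 = 0.0676 - (3) = -2.9324.
  D < 0, so the roots are the complex-conjugate pair z = (-b +/- i sqrt(-D)) / (2a) = 0.1733 +/- 1.1416i.
  For a conjugate pair |z|^2 = z * conj(z) = (product of roots) = c/a = 1/(0.75) = 1.333333, so |z| = sqrt(1.333333) = 1.1547 for both roots.
Moduli of all roots: 2.5000, 1.1547, 1.1547.
All moduli strictly greater than 1? Yes.
Verdict: Stationary.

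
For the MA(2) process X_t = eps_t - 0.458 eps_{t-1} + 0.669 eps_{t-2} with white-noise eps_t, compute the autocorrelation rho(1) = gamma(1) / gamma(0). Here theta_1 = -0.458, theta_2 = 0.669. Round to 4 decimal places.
\rho(1) = -0.4612

For an MA(q) process with theta_0 = 1, the autocovariance is
  gamma(k) = sigma^2 * sum_{i=0..q-k} theta_i * theta_{i+k},
and rho(k) = gamma(k) / gamma(0). Sigma^2 cancels.
  numerator   = (1)*(-0.458) + (-0.458)*(0.669) = -0.764402.
  denominator = (1)^2 + (-0.458)^2 + (0.669)^2 = 1.657325.
  rho(1) = -0.764402 / 1.657325 = -0.4612.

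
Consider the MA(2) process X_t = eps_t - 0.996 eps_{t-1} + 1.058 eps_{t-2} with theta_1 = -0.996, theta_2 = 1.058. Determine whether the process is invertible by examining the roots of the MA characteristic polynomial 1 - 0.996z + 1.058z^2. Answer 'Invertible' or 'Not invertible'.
\text{Not invertible}

The MA(q) characteristic polynomial is P(z) = 1 - 0.996z + 1.058z^2.
Invertibility requires all roots to lie outside the unit circle, i.e. |z| > 1 for every root.
Set 1 + (-0.996) z + (1.058) z^2 = 0, i.e. a z^2 + b z + c = 0 with a = 1.058, b = -0.996, c = 1.
Discriminant D = b^2 - 4ac = (-0.996)^2 - 4*(1.058)*1 = 0.992016 - (4.232) = -3.239984.
D < 0, so the roots are the complex-conjugate pair z = (-b +/- i sqrt(-D)) / (2a) = 0.4707 +/- 0.8507i.
For a conjugate pair |z|^2 = z * conj(z) = (product of roots) = c/a = 1/(1.058) = 0.94518, so |z| = sqrt(0.94518) = 0.9722 for both roots.
Moduli of all roots: 0.9722, 0.9722.
All moduli strictly greater than 1? No.
Verdict: Not invertible.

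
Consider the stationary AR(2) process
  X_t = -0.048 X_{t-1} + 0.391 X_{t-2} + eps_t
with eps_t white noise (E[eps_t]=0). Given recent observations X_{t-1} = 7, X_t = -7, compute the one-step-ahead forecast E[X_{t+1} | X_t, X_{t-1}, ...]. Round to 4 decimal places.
E[X_{t+1} \mid \mathcal F_t] = 3.0730

For an AR(p) model X_t = c + sum_i phi_i X_{t-i} + eps_t, the
one-step-ahead conditional mean is
  E[X_{t+1} | X_t, ...] = c + sum_i phi_i X_{t+1-i}.
Substitute known values:
  E[X_{t+1} | ...] = (-0.048) * (-7) + (0.391) * (7)
                   = 3.0730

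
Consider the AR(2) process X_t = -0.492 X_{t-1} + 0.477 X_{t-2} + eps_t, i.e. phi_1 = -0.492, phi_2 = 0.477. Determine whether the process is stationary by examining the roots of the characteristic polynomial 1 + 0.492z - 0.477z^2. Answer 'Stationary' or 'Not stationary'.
\text{Stationary}

The AR(p) characteristic polynomial is P(z) = 1 + 0.492z - 0.477z^2.
Stationarity requires all roots to lie outside the unit circle, i.e. |z| > 1 for every root.
Set 1 + (0.492) z + (-0.477) z^2 = 0, i.e. a z^2 + b z + c = 0 with a = -0.477, b = 0.492, c = 1.
Discriminant D = b^2 - 4ac = (0.492)^2 - 4*(-0.477)*1 = 0.242064 - (-1.908) = 2.150064.
D >= 0, so the roots are real: z = (-b +/- sqrt(D)) / (2a) = (-0.492 +/- 1.46631) / (-0.954).
  z_1 = (-0.492 + 1.46631) / (-0.954) = -1.0213,   |z_1| = 1.0213.
  z_2 = (-0.492 - 1.46631) / (-0.954) = 2.0527,   |z_2| = 2.0527.
Moduli of all roots: 1.0213, 2.0527.
All moduli strictly greater than 1? Yes.
Verdict: Stationary.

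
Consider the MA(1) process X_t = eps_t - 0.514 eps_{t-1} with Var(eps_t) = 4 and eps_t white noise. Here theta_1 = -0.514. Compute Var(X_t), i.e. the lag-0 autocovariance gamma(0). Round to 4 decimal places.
\gamma(0) = 5.0568

For an MA(q) process X_t = eps_t + sum_i theta_i eps_{t-i} with
Var(eps_t) = sigma^2, the variance is
  gamma(0) = sigma^2 * (1 + sum_i theta_i^2).
  sum_i theta_i^2 = (-0.514)^2 = 0.264196.
  gamma(0) = 4 * (1 + 0.264196) = 4 * 1.264196 = 5.056784, which rounds to 5.0568.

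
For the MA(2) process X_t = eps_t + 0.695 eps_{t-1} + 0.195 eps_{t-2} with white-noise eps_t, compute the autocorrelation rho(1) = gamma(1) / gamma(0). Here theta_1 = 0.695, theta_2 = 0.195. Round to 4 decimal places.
\rho(1) = 0.5460

For an MA(q) process with theta_0 = 1, the autocovariance is
  gamma(k) = sigma^2 * sum_{i=0..q-k} theta_i * theta_{i+k},
and rho(k) = gamma(k) / gamma(0). Sigma^2 cancels.
  numerator   = (1)*(0.695) + (0.695)*(0.195) = 0.830525.
  denominator = (1)^2 + (0.695)^2 + (0.195)^2 = 1.52105.
  rho(1) = 0.830525 / 1.52105 = 0.5460.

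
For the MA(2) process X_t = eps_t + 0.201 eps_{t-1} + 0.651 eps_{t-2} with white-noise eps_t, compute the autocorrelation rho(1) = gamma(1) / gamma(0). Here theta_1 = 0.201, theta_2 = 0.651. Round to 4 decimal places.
\rho(1) = 0.2266

For an MA(q) process with theta_0 = 1, the autocovariance is
  gamma(k) = sigma^2 * sum_{i=0..q-k} theta_i * theta_{i+k},
and rho(k) = gamma(k) / gamma(0). Sigma^2 cancels.
  numerator   = (1)*(0.201) + (0.201)*(0.651) = 0.331851.
  denominator = (1)^2 + (0.201)^2 + (0.651)^2 = 1.464202.
  rho(1) = 0.331851 / 1.464202 = 0.2266.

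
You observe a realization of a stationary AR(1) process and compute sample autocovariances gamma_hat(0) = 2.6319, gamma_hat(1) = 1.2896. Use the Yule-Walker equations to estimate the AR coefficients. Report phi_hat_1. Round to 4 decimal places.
\hat\phi_{1} = 0.4900

The Yule-Walker equations for an AR(p) process read, in matrix form,
  Gamma_p phi = r_p,   with   (Gamma_p)_{ij} = gamma(|i - j|),
                       (r_p)_i = gamma(i),   i,j = 1..p.
Substitute the sample gammas (Toeplitz matrix and right-hand side of size 1):
  Gamma_p = [[2.6319]]
  r_p     = [1.2896]
With p = 1 this is the single equation gamma(0) phi_1 = gamma(1):
  phi_hat_1 = gamma(1) / gamma(0) = 1.2896 / 2.6319 = 0.4900.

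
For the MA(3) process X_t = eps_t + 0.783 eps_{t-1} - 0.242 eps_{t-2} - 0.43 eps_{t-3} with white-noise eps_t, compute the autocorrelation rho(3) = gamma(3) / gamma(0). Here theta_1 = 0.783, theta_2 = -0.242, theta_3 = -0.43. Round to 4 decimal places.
\rho(3) = -0.2316

For an MA(q) process with theta_0 = 1, the autocovariance is
  gamma(k) = sigma^2 * sum_{i=0..q-k} theta_i * theta_{i+k},
and rho(k) = gamma(k) / gamma(0). Sigma^2 cancels.
  numerator   = (1)*(-0.43) = -0.43.
  denominator = (1)^2 + (0.783)^2 + (-0.242)^2 + (-0.43)^2 = 1.856553.
  rho(3) = -0.43 / 1.856553 = -0.2316.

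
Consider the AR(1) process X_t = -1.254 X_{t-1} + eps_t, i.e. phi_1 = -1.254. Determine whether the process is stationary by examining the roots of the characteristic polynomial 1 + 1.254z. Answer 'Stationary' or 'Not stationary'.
\text{Not stationary}

The AR(p) characteristic polynomial is P(z) = 1 + 1.254z.
Stationarity requires all roots to lie outside the unit circle, i.e. |z| > 1 for every root.
This is linear in z: 1 + (1.254) z = 0  =>  z = -1/(1.254) = -0.797448,  |z| = 0.797448.
Moduli of all roots: 0.7974.
All moduli strictly greater than 1? No.
Verdict: Not stationary.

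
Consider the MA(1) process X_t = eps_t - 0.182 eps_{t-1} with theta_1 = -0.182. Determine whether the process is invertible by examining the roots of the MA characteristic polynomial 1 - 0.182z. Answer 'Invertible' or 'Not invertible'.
\text{Invertible}

The MA(q) characteristic polynomial is P(z) = 1 - 0.182z.
Invertibility requires all roots to lie outside the unit circle, i.e. |z| > 1 for every root.
This is linear in z: 1 + (-0.182) z = 0  =>  z = -1/(-0.182) = 5.494505,  |z| = 5.494505.
Moduli of all roots: 5.4945.
All moduli strictly greater than 1? Yes.
Verdict: Invertible.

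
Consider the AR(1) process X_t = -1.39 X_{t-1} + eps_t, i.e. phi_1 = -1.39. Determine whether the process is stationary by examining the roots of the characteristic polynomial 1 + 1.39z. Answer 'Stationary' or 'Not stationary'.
\text{Not stationary}

The AR(p) characteristic polynomial is P(z) = 1 + 1.39z.
Stationarity requires all roots to lie outside the unit circle, i.e. |z| > 1 for every root.
This is linear in z: 1 + (1.39) z = 0  =>  z = -1/(1.39) = -0.719424,  |z| = 0.719424.
Moduli of all roots: 0.7194.
All moduli strictly greater than 1? No.
Verdict: Not stationary.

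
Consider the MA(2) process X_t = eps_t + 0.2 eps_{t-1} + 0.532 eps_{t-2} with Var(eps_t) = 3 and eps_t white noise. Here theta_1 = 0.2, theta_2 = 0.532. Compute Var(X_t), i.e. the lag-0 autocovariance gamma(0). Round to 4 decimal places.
\gamma(0) = 3.9691

For an MA(q) process X_t = eps_t + sum_i theta_i eps_{t-i} with
Var(eps_t) = sigma^2, the variance is
  gamma(0) = sigma^2 * (1 + sum_i theta_i^2).
  sum_i theta_i^2 = (0.2)^2 + (0.532)^2 = 0.04 + 0.283024 = 0.323024.
  gamma(0) = 3 * (1 + 0.323024) = 3 * 1.323024 = 3.969072, which rounds to 3.9691.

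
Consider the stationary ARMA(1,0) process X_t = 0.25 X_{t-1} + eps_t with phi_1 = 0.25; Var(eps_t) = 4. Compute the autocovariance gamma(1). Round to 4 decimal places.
\gamma(1) = 1.0667

Multiply the model equation by X_{t-k} and take expectations. With theta_0 = psi_0 = 1 and psi_j the MA(infinity) weights, this gives
  gamma(k) - sum_i phi_i gamma(k-i) = c_k,
  c_k = sigma^2 * sum_{j=k..q} theta_j psi_{j-k}   (c_k = 0 for k > q),
using gamma(-m) = gamma(m).
Pure AR (q = 0): c_0 = sigma^2 = 4, c_k = 0 for k >= 1.
Equations for k = 0 and k = 1 (AR order 1):
  gamma(0) = phi_1 gamma(1) + c_0
  gamma(1) = phi_1 gamma(0) + c_1
Substituting the second into the first: gamma(0) (1 - phi_1^2) = c_0 + phi_1 c_1, so
  gamma(0) = c_0 / (1 - phi_1^2) = 4 / (1 - (0.25)^2) = 4 / 0.9375 = 4.266667.
  gamma(1) = phi_1 gamma(0) = (0.25)(4.266667) = 1.066667.
Therefore gamma(1) = 1.0667 (to 4 decimal places).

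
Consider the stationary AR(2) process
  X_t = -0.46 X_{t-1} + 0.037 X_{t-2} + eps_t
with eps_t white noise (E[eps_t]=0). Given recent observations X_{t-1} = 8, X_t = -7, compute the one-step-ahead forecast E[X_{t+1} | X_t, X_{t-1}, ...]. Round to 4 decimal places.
E[X_{t+1} \mid \mathcal F_t] = 3.5160

For an AR(p) model X_t = c + sum_i phi_i X_{t-i} + eps_t, the
one-step-ahead conditional mean is
  E[X_{t+1} | X_t, ...] = c + sum_i phi_i X_{t+1-i}.
Substitute known values:
  E[X_{t+1} | ...] = (-0.46) * (-7) + (0.037) * (8)
                   = 3.5160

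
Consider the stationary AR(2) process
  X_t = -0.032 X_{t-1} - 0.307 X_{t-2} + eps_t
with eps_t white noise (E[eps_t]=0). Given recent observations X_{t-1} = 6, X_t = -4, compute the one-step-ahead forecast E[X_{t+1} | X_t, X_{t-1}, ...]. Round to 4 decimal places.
E[X_{t+1} \mid \mathcal F_t] = -1.7140

For an AR(p) model X_t = c + sum_i phi_i X_{t-i} + eps_t, the
one-step-ahead conditional mean is
  E[X_{t+1} | X_t, ...] = c + sum_i phi_i X_{t+1-i}.
Substitute known values:
  E[X_{t+1} | ...] = (-0.032) * (-4) + (-0.307) * (6)
                   = -1.7140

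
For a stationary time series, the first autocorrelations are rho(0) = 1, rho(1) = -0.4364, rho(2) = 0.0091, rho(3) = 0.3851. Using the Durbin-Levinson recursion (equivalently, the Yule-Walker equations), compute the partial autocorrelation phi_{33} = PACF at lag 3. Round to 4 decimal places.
\phi_{33} = 0.3800

The PACF at lag k is phi_{kk}, the last component of the solution
to the Yule-Walker system G_k phi = r_k where
  (G_k)_{ij} = rho(|i - j|), (r_k)_i = rho(i), i,j = 1..k.
Equivalently, Durbin-Levinson gives phi_{kk} iteratively:
  phi_{11} = rho(1)
  phi_{kk} = [rho(k) - sum_{j=1..k-1} phi_{k-1,j} rho(k-j)]
            / [1 - sum_{j=1..k-1} phi_{k-1,j} rho(j)],
  phi_{k,j} = phi_{k-1,j} - phi_{kk} phi_{k-1,k-j},  j = 1..k-1.
Step k = 1:
  phi_11 = rho(1) = -0.4364.
Step k = 2:
  phi_22 = [rho(2) - phi_11 rho(1)] / [1 - phi_11 rho(1)] = [0.0091 - (-0.4364)(-0.4364)] / [1 - (-0.4364)(-0.4364)]
         = -0.18134496 / 0.80955504 = -0.224006.
  Update: phi_21 = phi_11 - phi_22 phi_11 = -0.4364 - (-0.224006)(-0.4364) = -0.534156.
Step k = 3:
  phi_33 = [rho(3) - phi_21 rho(2) - phi_22 rho(1)] / [1 - phi_21 rho(1) - phi_22 rho(2)]
    numerator   = 0.3851 - (-0.534156)(0.0091) - (-0.224006)(-0.4364) = 0.29220472
    denominator = 1 - (-0.534156)(-0.4364) - (-0.224006)(0.0091) = 0.76893273
  phi_33 = 0.29220472 / 0.76893273 = 0.38.
Therefore phi_{33} = 0.3800.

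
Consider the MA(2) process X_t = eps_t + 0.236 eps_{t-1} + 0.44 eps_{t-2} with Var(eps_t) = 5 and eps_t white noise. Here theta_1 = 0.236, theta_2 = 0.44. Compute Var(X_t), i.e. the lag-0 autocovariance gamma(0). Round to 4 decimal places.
\gamma(0) = 6.2465

For an MA(q) process X_t = eps_t + sum_i theta_i eps_{t-i} with
Var(eps_t) = sigma^2, the variance is
  gamma(0) = sigma^2 * (1 + sum_i theta_i^2).
  sum_i theta_i^2 = (0.236)^2 + (0.44)^2 = 0.055696 + 0.1936 = 0.249296.
  gamma(0) = 5 * (1 + 0.249296) = 5 * 1.249296 = 6.24648, which rounds to 6.2465.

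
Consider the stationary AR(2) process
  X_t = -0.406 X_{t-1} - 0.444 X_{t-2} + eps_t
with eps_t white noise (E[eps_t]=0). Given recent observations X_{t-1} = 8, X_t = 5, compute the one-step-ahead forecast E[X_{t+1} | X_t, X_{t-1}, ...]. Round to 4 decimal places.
E[X_{t+1} \mid \mathcal F_t] = -5.5820

For an AR(p) model X_t = c + sum_i phi_i X_{t-i} + eps_t, the
one-step-ahead conditional mean is
  E[X_{t+1} | X_t, ...] = c + sum_i phi_i X_{t+1-i}.
Substitute known values:
  E[X_{t+1} | ...] = (-0.406) * (5) + (-0.444) * (8)
                   = -5.5820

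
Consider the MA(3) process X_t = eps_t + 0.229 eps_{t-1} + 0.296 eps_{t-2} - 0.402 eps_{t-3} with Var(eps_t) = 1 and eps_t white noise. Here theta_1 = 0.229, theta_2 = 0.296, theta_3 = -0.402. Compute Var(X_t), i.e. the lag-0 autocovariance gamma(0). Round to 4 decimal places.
\gamma(0) = 1.3017

For an MA(q) process X_t = eps_t + sum_i theta_i eps_{t-i} with
Var(eps_t) = sigma^2, the variance is
  gamma(0) = sigma^2 * (1 + sum_i theta_i^2).
  sum_i theta_i^2 = (0.229)^2 + (0.296)^2 + (-0.402)^2 = 0.052441 + 0.087616 + 0.161604 = 0.301661.
  gamma(0) = 1 * (1 + 0.301661) = 1 * 1.301661 = 1.301661, which rounds to 1.3017.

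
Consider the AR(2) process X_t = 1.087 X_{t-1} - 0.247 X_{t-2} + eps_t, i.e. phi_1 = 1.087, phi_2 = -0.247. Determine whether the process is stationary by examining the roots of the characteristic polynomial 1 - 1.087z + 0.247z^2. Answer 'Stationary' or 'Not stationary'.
\text{Stationary}

The AR(p) characteristic polynomial is P(z) = 1 - 1.087z + 0.247z^2.
Stationarity requires all roots to lie outside the unit circle, i.e. |z| > 1 for every root.
Set 1 + (-1.087) z + (0.247) z^2 = 0, i.e. a z^2 + b z + c = 0 with a = 0.247, b = -1.087, c = 1.
Discriminant D = b^2 - 4ac = (-1.087)^2 - 4*(0.247)*1 = 1.181569 - (0.988) = 0.193569.
D >= 0, so the roots are real: z = (-b +/- sqrt(D)) / (2a) = (1.087 +/- 0.439965) / (0.494).
  z_1 = (1.087 + 0.439965) / (0.494) = 3.091,   |z_1| = 3.091.
  z_2 = (1.087 - 0.439965) / (0.494) = 1.3098,   |z_2| = 1.3098.
Moduli of all roots: 3.0910, 1.3098.
All moduli strictly greater than 1? Yes.
Verdict: Stationary.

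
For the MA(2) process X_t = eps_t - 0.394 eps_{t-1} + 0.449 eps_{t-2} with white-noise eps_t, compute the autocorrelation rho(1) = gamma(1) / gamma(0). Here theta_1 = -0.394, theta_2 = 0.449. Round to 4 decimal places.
\rho(1) = -0.4208

For an MA(q) process with theta_0 = 1, the autocovariance is
  gamma(k) = sigma^2 * sum_{i=0..q-k} theta_i * theta_{i+k},
and rho(k) = gamma(k) / gamma(0). Sigma^2 cancels.
  numerator   = (1)*(-0.394) + (-0.394)*(0.449) = -0.570906.
  denominator = (1)^2 + (-0.394)^2 + (0.449)^2 = 1.356837.
  rho(1) = -0.570906 / 1.356837 = -0.4208.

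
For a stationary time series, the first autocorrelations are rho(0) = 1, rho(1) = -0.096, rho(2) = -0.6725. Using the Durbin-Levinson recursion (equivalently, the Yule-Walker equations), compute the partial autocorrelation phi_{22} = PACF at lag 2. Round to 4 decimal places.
\phi_{22} = -0.6881

The PACF at lag k is phi_{kk}, the last component of the solution
to the Yule-Walker system G_k phi = r_k where
  (G_k)_{ij} = rho(|i - j|), (r_k)_i = rho(i), i,j = 1..k.
Equivalently, Durbin-Levinson gives phi_{kk} iteratively:
  phi_{11} = rho(1)
  phi_{kk} = [rho(k) - sum_{j=1..k-1} phi_{k-1,j} rho(k-j)]
            / [1 - sum_{j=1..k-1} phi_{k-1,j} rho(j)],
  phi_{k,j} = phi_{k-1,j} - phi_{kk} phi_{k-1,k-j},  j = 1..k-1.
Step k = 1:
  phi_11 = rho(1) = -0.096.
Step k = 2:
  phi_22 = [rho(2) - phi_11 rho(1)] / [1 - phi_11 rho(1)] = [-0.6725 - (-0.096)(-0.096)] / [1 - (-0.096)(-0.096)]
         = -0.681716 / 0.990784 = -0.6881.
Therefore phi_{22} = -0.6881.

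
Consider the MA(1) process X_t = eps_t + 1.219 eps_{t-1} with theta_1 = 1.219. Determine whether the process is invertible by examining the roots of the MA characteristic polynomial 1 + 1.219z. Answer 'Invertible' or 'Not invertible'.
\text{Not invertible}

The MA(q) characteristic polynomial is P(z) = 1 + 1.219z.
Invertibility requires all roots to lie outside the unit circle, i.e. |z| > 1 for every root.
This is linear in z: 1 + (1.219) z = 0  =>  z = -1/(1.219) = -0.820345,  |z| = 0.820345.
Moduli of all roots: 0.8203.
All moduli strictly greater than 1? No.
Verdict: Not invertible.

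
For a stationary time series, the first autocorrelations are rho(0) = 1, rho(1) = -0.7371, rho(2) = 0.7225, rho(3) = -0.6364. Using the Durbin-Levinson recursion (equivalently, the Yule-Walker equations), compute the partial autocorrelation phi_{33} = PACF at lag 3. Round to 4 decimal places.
\phi_{33} = -0.0611

The PACF at lag k is phi_{kk}, the last component of the solution
to the Yule-Walker system G_k phi = r_k where
  (G_k)_{ij} = rho(|i - j|), (r_k)_i = rho(i), i,j = 1..k.
Equivalently, Durbin-Levinson gives phi_{kk} iteratively:
  phi_{11} = rho(1)
  phi_{kk} = [rho(k) - sum_{j=1..k-1} phi_{k-1,j} rho(k-j)]
            / [1 - sum_{j=1..k-1} phi_{k-1,j} rho(j)],
  phi_{k,j} = phi_{k-1,j} - phi_{kk} phi_{k-1,k-j},  j = 1..k-1.
Step k = 1:
  phi_11 = rho(1) = -0.7371.
Step k = 2:
  phi_22 = [rho(2) - phi_11 rho(1)] / [1 - phi_11 rho(1)] = [0.7225 - (-0.7371)(-0.7371)] / [1 - (-0.7371)(-0.7371)]
         = 0.17918359 / 0.45668359 = 0.392358.
  Update: phi_21 = phi_11 - phi_22 phi_11 = -0.7371 - (0.392358)(-0.7371) = -0.447893.
Step k = 3:
  phi_33 = [rho(3) - phi_21 rho(2) - phi_22 rho(1)] / [1 - phi_21 rho(1) - phi_22 rho(2)]
    numerator   = -0.6364 - (-0.447893)(0.7225) - (0.392358)(-0.7371) = -0.02359023
    denominator = 1 - (-0.447893)(-0.7371) - (0.392358)(0.7225) = 0.38637942
  phi_33 = -0.02359023 / 0.38637942 = -0.0611.
Therefore phi_{33} = -0.0611.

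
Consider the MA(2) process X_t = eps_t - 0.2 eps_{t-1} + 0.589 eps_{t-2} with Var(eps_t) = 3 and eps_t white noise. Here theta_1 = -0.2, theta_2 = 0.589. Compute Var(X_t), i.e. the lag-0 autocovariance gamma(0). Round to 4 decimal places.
\gamma(0) = 4.1608

For an MA(q) process X_t = eps_t + sum_i theta_i eps_{t-i} with
Var(eps_t) = sigma^2, the variance is
  gamma(0) = sigma^2 * (1 + sum_i theta_i^2).
  sum_i theta_i^2 = (-0.2)^2 + (0.589)^2 = 0.04 + 0.346921 = 0.386921.
  gamma(0) = 3 * (1 + 0.386921) = 3 * 1.386921 = 4.160763, which rounds to 4.1608.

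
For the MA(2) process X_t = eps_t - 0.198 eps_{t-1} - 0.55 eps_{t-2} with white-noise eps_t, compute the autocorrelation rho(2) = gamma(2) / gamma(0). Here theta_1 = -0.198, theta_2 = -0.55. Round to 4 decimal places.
\rho(2) = -0.4099

For an MA(q) process with theta_0 = 1, the autocovariance is
  gamma(k) = sigma^2 * sum_{i=0..q-k} theta_i * theta_{i+k},
and rho(k) = gamma(k) / gamma(0). Sigma^2 cancels.
  numerator   = (1)*(-0.55) = -0.55.
  denominator = (1)^2 + (-0.198)^2 + (-0.55)^2 = 1.341704.
  rho(2) = -0.55 / 1.341704 = -0.4099.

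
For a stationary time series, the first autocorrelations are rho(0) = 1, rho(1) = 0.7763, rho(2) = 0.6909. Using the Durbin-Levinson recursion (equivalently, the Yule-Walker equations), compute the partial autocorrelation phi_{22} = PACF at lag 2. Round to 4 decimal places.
\phi_{22} = 0.2221

The PACF at lag k is phi_{kk}, the last component of the solution
to the Yule-Walker system G_k phi = r_k where
  (G_k)_{ij} = rho(|i - j|), (r_k)_i = rho(i), i,j = 1..k.
Equivalently, Durbin-Levinson gives phi_{kk} iteratively:
  phi_{11} = rho(1)
  phi_{kk} = [rho(k) - sum_{j=1..k-1} phi_{k-1,j} rho(k-j)]
            / [1 - sum_{j=1..k-1} phi_{k-1,j} rho(j)],
  phi_{k,j} = phi_{k-1,j} - phi_{kk} phi_{k-1,k-j},  j = 1..k-1.
Step k = 1:
  phi_11 = rho(1) = 0.7763.
Step k = 2:
  phi_22 = [rho(2) - phi_11 rho(1)] / [1 - phi_11 rho(1)] = [0.6909 - (0.7763)(0.7763)] / [1 - (0.7763)(0.7763)]
         = 0.08825831 / 0.39735831 = 0.2221.
Therefore phi_{22} = 0.2221.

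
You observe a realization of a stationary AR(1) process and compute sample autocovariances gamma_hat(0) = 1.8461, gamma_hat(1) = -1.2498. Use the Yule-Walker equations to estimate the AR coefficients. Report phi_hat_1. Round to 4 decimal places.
\hat\phi_{1} = -0.6770

The Yule-Walker equations for an AR(p) process read, in matrix form,
  Gamma_p phi = r_p,   with   (Gamma_p)_{ij} = gamma(|i - j|),
                       (r_p)_i = gamma(i),   i,j = 1..p.
Substitute the sample gammas (Toeplitz matrix and right-hand side of size 1):
  Gamma_p = [[1.8461]]
  r_p     = [-1.2498]
With p = 1 this is the single equation gamma(0) phi_1 = gamma(1):
  phi_hat_1 = gamma(1) / gamma(0) = -1.2498 / 1.8461 = -0.6770.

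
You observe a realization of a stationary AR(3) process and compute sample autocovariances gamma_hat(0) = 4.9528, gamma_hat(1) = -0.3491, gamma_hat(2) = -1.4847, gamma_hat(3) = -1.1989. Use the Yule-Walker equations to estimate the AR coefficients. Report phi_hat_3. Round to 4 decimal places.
\hat\phi_{3} = -0.3230

The Yule-Walker equations for an AR(p) process read, in matrix form,
  Gamma_p phi = r_p,   with   (Gamma_p)_{ij} = gamma(|i - j|),
                       (r_p)_i = gamma(i),   i,j = 1..p.
Substitute the sample gammas (Toeplitz matrix and right-hand side of size 3):
  Gamma_p = [[4.9528, -0.3491, -1.4847], [-0.3491, 4.9528, -0.3491], [-1.4847, -0.3491, 4.9528]]
  r_p     = [-0.3491, -1.4847, -1.1989]
Written out (R1..R3):
  (R1) 4.9528 phi_1 - 0.3491 phi_2 - 1.4847 phi_3 = -0.3491
  (R2) -0.3491 phi_1 + 4.9528 phi_2 - 0.3491 phi_3 = -1.4847
  (R3) -1.4847 phi_1 - 0.3491 phi_2 + 4.9528 phi_3 = -1.1989
Gaussian elimination:
  R2 <- R2 - (-0.3491/4.9528) R1 = R2 - (-0.070485) R1:  4.928194 phi_2 - 0.45375 phi_3 = -1.509306
  R3 <- R3 - (-1.4847/4.9528) R1 = R3 - (-0.29977) R1:  -0.45375 phi_2 + 4.507732 phi_3 = -1.30355
  R3 <- R3 - (-0.45375/4.928194) R2 = R3 - (-0.092072) R2:  4.465954 phi_3 = -1.442515
Back-substitution:
  phi_hat_3 = -1.442515 / 4.465954 = -0.323003
  phi_hat_2 = (-1.509306 - (-0.45375)(-0.323003)) / 4.928194 = -0.335999
  phi_hat_1 = (-0.3491 - (-0.3491)(-0.335999) - (-1.4847)(-0.323003)) / 4.9528 = -0.190995
So phi_hat = [-0.1910, -0.3360, -0.3230].
Therefore phi_hat_3 = -0.3230.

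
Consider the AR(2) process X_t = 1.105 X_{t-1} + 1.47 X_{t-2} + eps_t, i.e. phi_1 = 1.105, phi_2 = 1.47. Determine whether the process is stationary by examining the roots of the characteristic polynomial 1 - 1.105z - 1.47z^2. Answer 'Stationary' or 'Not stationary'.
\text{Not stationary}

The AR(p) characteristic polynomial is P(z) = 1 - 1.105z - 1.47z^2.
Stationarity requires all roots to lie outside the unit circle, i.e. |z| > 1 for every root.
Set 1 + (-1.105) z + (-1.47) z^2 = 0, i.e. a z^2 + b z + c = 0 with a = -1.47, b = -1.105, c = 1.
Discriminant D = b^2 - 4ac = (-1.105)^2 - 4*(-1.47)*1 = 1.221025 - (-5.88) = 7.101025.
D >= 0, so the roots are real: z = (-b +/- sqrt(D)) / (2a) = (1.105 +/- 2.664775) / (-2.94).
  z_1 = (1.105 + 2.664775) / (-2.94) = -1.2822,   |z_1| = 1.2822.
  z_2 = (1.105 - 2.664775) / (-2.94) = 0.5305,   |z_2| = 0.5305.
Moduli of all roots: 1.2822, 0.5305.
All moduli strictly greater than 1? No.
Verdict: Not stationary.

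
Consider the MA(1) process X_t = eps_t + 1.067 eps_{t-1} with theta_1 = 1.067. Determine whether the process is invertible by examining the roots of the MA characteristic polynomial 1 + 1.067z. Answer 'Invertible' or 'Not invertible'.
\text{Not invertible}

The MA(q) characteristic polynomial is P(z) = 1 + 1.067z.
Invertibility requires all roots to lie outside the unit circle, i.e. |z| > 1 for every root.
This is linear in z: 1 + (1.067) z = 0  =>  z = -1/(1.067) = -0.937207,  |z| = 0.937207.
Moduli of all roots: 0.9372.
All moduli strictly greater than 1? No.
Verdict: Not invertible.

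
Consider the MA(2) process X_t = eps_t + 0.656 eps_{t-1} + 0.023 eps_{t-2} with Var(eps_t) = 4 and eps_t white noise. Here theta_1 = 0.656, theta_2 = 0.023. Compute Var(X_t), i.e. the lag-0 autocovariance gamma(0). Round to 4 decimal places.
\gamma(0) = 5.7235

For an MA(q) process X_t = eps_t + sum_i theta_i eps_{t-i} with
Var(eps_t) = sigma^2, the variance is
  gamma(0) = sigma^2 * (1 + sum_i theta_i^2).
  sum_i theta_i^2 = (0.656)^2 + (0.023)^2 = 0.430336 + 0.000529 = 0.430865.
  gamma(0) = 4 * (1 + 0.430865) = 4 * 1.430865 = 5.72346, which rounds to 5.7235.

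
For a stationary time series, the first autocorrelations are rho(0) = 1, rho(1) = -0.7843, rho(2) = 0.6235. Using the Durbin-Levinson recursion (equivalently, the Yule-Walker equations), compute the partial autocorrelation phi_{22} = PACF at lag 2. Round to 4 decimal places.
\phi_{22} = 0.0218

The PACF at lag k is phi_{kk}, the last component of the solution
to the Yule-Walker system G_k phi = r_k where
  (G_k)_{ij} = rho(|i - j|), (r_k)_i = rho(i), i,j = 1..k.
Equivalently, Durbin-Levinson gives phi_{kk} iteratively:
  phi_{11} = rho(1)
  phi_{kk} = [rho(k) - sum_{j=1..k-1} phi_{k-1,j} rho(k-j)]
            / [1 - sum_{j=1..k-1} phi_{k-1,j} rho(j)],
  phi_{k,j} = phi_{k-1,j} - phi_{kk} phi_{k-1,k-j},  j = 1..k-1.
Step k = 1:
  phi_11 = rho(1) = -0.7843.
Step k = 2:
  phi_22 = [rho(2) - phi_11 rho(1)] / [1 - phi_11 rho(1)] = [0.6235 - (-0.7843)(-0.7843)] / [1 - (-0.7843)(-0.7843)]
         = 0.00837351 / 0.38487351 = 0.0218.
Therefore phi_{22} = 0.0218.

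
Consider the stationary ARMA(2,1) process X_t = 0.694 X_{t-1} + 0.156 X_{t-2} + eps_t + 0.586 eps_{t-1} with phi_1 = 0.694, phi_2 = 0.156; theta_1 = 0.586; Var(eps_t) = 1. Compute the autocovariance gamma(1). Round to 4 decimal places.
\gamma(1) = 6.6980

Multiply the model equation by X_{t-k} and take expectations. With theta_0 = psi_0 = 1 and psi_j the MA(infinity) weights, this gives
  gamma(k) - sum_i phi_i gamma(k-i) = c_k,
  c_k = sigma^2 * sum_{j=k..q} theta_j psi_{j-k}   (c_k = 0 for k > q),
using gamma(-m) = gamma(m).
psi-weights needed (psi_j = theta_j + sum_i phi_i psi_{j-i}):
  psi_1 = theta_1 + phi_1 = 0.586 + (0.694) = 1.28
Right-hand sides:
  c_0 = sigma^2 (1 + theta_1 psi_1) = 1 * (1 + (0.586)(1.28)) = 1 * 1.75008 = 1.75008
  c_1 = sigma^2 theta_1 = 1 * (0.586) = 0.586
  c_2 = 0
Equations for k = 0, 1, 2 (AR order 2, c_2 = 0):
  (E0) gamma(0) = phi_1 gamma(1) + phi_2 gamma(2) + c_0
  (E1) gamma(1) = phi_1 gamma(0) + phi_2 gamma(1) + c_1
  (E2) gamma(2) = phi_1 gamma(1) + phi_2 gamma(0)
From (E1): gamma(1) = A gamma(0) + B with
  A = phi_1 / (1 - phi_2) = 0.694 / 0.844 = 0.822275,   B = c_1 / (1 - phi_2) = 0.586 / 0.844 = 0.694313.
Insert (E2) into (E0): gamma(0) (1 - phi_2^2) = phi_1 (1 + phi_2) gamma(1) + c_0.
  phi_1 (1 + phi_2) = (0.694)(1.156) = 0.802264,   1 - phi_2^2 = 0.975664.
Replace gamma(1) by A gamma(0) + B and collect gamma(0):
  gamma(0) [0.975664 - (0.802264)(0.822275)] = (0.802264)(0.694313) + 1.75008
  gamma(0) * 0.315982 = 2.307102
  gamma(0) = 2.307102 / 0.315982 = 7.301361.
  gamma(1) = A gamma(0) + B = (0.822275)(7.301361) + (0.694313) = 6.698039.
Therefore gamma(1) = 6.6980 (to 4 decimal places).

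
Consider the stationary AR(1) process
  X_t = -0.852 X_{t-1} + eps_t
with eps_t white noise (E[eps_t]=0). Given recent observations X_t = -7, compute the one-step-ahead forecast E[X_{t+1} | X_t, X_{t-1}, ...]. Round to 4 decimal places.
E[X_{t+1} \mid \mathcal F_t] = 5.9640

For an AR(p) model X_t = c + sum_i phi_i X_{t-i} + eps_t, the
one-step-ahead conditional mean is
  E[X_{t+1} | X_t, ...] = c + sum_i phi_i X_{t+1-i}.
Substitute known values:
  E[X_{t+1} | ...] = (-0.852) * (-7)
                   = 5.9640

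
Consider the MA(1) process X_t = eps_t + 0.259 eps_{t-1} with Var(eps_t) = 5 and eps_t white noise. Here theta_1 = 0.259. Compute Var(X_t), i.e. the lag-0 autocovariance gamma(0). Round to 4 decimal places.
\gamma(0) = 5.3354

For an MA(q) process X_t = eps_t + sum_i theta_i eps_{t-i} with
Var(eps_t) = sigma^2, the variance is
  gamma(0) = sigma^2 * (1 + sum_i theta_i^2).
  sum_i theta_i^2 = (0.259)^2 = 0.067081.
  gamma(0) = 5 * (1 + 0.067081) = 5 * 1.067081 = 5.335405, which rounds to 5.3354.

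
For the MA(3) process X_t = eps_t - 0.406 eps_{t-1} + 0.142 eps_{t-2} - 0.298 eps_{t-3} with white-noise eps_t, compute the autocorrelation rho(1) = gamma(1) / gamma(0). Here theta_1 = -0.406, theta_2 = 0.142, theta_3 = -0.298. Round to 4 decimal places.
\rho(1) = -0.3972

For an MA(q) process with theta_0 = 1, the autocovariance is
  gamma(k) = sigma^2 * sum_{i=0..q-k} theta_i * theta_{i+k},
and rho(k) = gamma(k) / gamma(0). Sigma^2 cancels.
  numerator   = (1)*(-0.406) + (-0.406)*(0.142) + (0.142)*(-0.298) = -0.505968.
  denominator = (1)^2 + (-0.406)^2 + (0.142)^2 + (-0.298)^2 = 1.273804.
  rho(1) = -0.505968 / 1.273804 = -0.3972.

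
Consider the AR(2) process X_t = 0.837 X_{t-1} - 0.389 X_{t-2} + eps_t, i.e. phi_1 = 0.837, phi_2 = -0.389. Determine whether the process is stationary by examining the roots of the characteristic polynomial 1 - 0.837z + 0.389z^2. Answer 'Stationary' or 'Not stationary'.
\text{Stationary}

The AR(p) characteristic polynomial is P(z) = 1 - 0.837z + 0.389z^2.
Stationarity requires all roots to lie outside the unit circle, i.e. |z| > 1 for every root.
Set 1 + (-0.837) z + (0.389) z^2 = 0, i.e. a z^2 + b z + c = 0 with a = 0.389, b = -0.837, c = 1.
Discriminant D = b^2 - 4ac = (-0.837)^2 - 4*(0.389)*1 = 0.700569 - (1.556) = -0.855431.
D < 0, so the roots are the complex-conjugate pair z = (-b +/- i sqrt(-D)) / (2a) = 1.0758 +/- 1.1888i.
For a conjugate pair |z|^2 = z * conj(z) = (product of roots) = c/a = 1/(0.389) = 2.570694, so |z| = sqrt(2.570694) = 1.6033 for both roots.
Moduli of all roots: 1.6033, 1.6033.
All moduli strictly greater than 1? Yes.
Verdict: Stationary.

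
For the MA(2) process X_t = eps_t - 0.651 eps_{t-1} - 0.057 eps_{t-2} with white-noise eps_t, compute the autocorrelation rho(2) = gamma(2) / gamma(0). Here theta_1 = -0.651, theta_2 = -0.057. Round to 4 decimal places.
\rho(2) = -0.0399

For an MA(q) process with theta_0 = 1, the autocovariance is
  gamma(k) = sigma^2 * sum_{i=0..q-k} theta_i * theta_{i+k},
and rho(k) = gamma(k) / gamma(0). Sigma^2 cancels.
  numerator   = (1)*(-0.057) = -0.057.
  denominator = (1)^2 + (-0.651)^2 + (-0.057)^2 = 1.42705.
  rho(2) = -0.057 / 1.42705 = -0.0399.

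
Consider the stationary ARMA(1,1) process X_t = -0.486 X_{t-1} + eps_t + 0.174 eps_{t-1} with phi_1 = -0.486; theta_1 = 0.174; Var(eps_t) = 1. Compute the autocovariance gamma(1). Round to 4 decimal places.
\gamma(1) = -0.3739

Multiply the model equation by X_{t-k} and take expectations. With theta_0 = psi_0 = 1 and psi_j the MA(infinity) weights, this gives
  gamma(k) - sum_i phi_i gamma(k-i) = c_k,
  c_k = sigma^2 * sum_{j=k..q} theta_j psi_{j-k}   (c_k = 0 for k > q),
using gamma(-m) = gamma(m).
psi-weights needed (psi_j = theta_j + sum_i phi_i psi_{j-i}):
  psi_1 = theta_1 + phi_1 = 0.174 + (-0.486) = -0.312
Right-hand sides:
  c_0 = sigma^2 (1 + theta_1 psi_1) = 1 * (1 + (0.174)(-0.312)) = 1 * 0.945712 = 0.945712
  c_1 = sigma^2 theta_1 = 1 * (0.174) = 0.174
  c_2 = 0
Equations for k = 0 and k = 1 (AR order 1):
  gamma(0) = phi_1 gamma(1) + c_0
  gamma(1) = phi_1 gamma(0) + c_1
Substituting the second into the first: gamma(0) (1 - phi_1^2) = c_0 + phi_1 c_1, so
  gamma(0) = (c_0 + phi_1 c_1) / (1 - phi_1^2) = (0.945712 + (-0.486)(0.174)) / (1 - (-0.486)^2) = 0.861148 / 0.763804 = 1.127446.
  gamma(1) = phi_1 gamma(0) + c_1 = (-0.486)(1.127446) + (0.174) = -0.373939.
Therefore gamma(1) = -0.3739 (to 4 decimal places).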